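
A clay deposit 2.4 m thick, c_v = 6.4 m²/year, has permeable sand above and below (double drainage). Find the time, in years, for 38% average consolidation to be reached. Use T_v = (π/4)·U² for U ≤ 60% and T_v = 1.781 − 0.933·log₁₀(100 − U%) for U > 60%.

t ≈ 0.0255 years

Drainage path length: H_d = H/2 = 1.2 m (double drainage).
U ≤ 60%: T_v = (π/4)·U² = (π/4)×0.38² = 0.11341.
t = T_v·H_d²/c_v = 0.11341×1.2²/6.4 = 0.02552 years.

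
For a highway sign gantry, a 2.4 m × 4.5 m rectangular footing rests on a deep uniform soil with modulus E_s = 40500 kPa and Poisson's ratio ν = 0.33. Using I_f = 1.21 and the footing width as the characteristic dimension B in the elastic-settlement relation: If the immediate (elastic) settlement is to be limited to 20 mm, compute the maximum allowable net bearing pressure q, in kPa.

q ≈ 313 kPa

S_e = q·B·(1−ν²)/E_s · I_f  ⇒  q = S_e·E_s / (B·(1−ν²)·I_f).
q = 0.02 × 40500 / (2.4 × 0.8911 × 1.21) = 313 kPa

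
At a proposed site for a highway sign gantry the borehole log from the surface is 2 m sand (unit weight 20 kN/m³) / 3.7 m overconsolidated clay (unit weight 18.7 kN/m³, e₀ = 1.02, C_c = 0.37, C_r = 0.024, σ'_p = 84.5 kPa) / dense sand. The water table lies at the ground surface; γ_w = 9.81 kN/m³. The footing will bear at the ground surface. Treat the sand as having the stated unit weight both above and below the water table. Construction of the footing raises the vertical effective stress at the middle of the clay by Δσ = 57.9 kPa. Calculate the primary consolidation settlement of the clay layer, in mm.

S_c ≈ 49.5 mm

Mid-depth of clay below the ground surface: z = 2 + 3.7/2 = 3.85 m.
Total vertical stress at mid-clay: σ_v = 20×2 + 18.7×1.85 = 74.595 kPa.
Pore pressure: u = 9.81×(3.85 − 0) = 37.769 kPa.
Initial effective stress: σ'_0 = σ_v − u = 74.595 − 37.769 = 36.826 kPa.
Final effective stress: σ'_f = 36.826 + 57.9 = 94.726 kPa.
σ'_f = 94.726 > σ'_p = 84.5 kPa, so the stress path crosses the preconsolidation pressure — recompression up to σ'_p, then virgin compression beyond:
S_c = H/(1+e₀)·[C_r·log₁₀(σ'_p/σ'_0) + C_c·log₁₀(σ'_f/σ'_p)]
    = 3.7/2.02 × [0.024×log₁₀(84.5/36.826) + 0.37×log₁₀(94.726/84.5)]
    = 1.8317 × [0.0086569 + 0.018357] = 0.04948 m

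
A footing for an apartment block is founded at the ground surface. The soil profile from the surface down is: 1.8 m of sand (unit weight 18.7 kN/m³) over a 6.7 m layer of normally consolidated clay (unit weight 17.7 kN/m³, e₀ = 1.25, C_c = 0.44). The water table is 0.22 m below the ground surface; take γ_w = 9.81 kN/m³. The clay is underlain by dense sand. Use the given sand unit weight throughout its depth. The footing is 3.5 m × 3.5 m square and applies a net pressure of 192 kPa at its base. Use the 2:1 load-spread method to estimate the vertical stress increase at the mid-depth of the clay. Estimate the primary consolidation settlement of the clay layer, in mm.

S_c ≈ 304 mm

Mid-depth of clay below the ground surface: z = 1.8 + 6.7/2 = 5.15 m.
Total vertical stress at mid-clay: σ_v = 18.7×1.8 + 17.7×3.35 = 92.955 kPa.
Pore pressure: u = 9.81×(5.15 − 0.22) = 48.363 kPa.
Initial effective stress: σ'_0 = σ_v − u = 92.955 − 48.363 = 44.592 kPa.
Stress increase at mid-clay by the 2:1 spreading method:
Δσ = qBL/((B+z)(L+z)) = 192×3.5×3.5/((3.5+5.15)(3.5+5.15)) = 31.434 kPa
Final effective stress: σ'_f = σ'_0 + Δσ = 44.592 + 31.434 = 76.026 kPa.
Normally consolidated clay, so the full stress increment lies on the virgin compression line:
S_c = C_c·H/(1+e₀)·log₁₀(σ'_f/σ'_0) = 0.44×6.7/(1+1.25)×log₁₀(76.026/44.592)
    = 1.3102 × 0.23171 = 0.3036 m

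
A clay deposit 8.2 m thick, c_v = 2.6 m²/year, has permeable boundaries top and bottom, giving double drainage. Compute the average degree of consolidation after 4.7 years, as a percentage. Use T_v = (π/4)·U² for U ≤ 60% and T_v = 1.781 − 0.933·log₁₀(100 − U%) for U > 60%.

U ≈ 86.5 %

Drainage path length: H_d = H/2 = 4.1 m (double drainage).
T_v = c_v·t/H_d² = 2.6×4.7/4.1² = 0.72695.
T_v = 0.72695 corresponds to the U > 60% branch:
U = 1 − 10^((1.781 − T_v)/0.933)/100 = 0.8652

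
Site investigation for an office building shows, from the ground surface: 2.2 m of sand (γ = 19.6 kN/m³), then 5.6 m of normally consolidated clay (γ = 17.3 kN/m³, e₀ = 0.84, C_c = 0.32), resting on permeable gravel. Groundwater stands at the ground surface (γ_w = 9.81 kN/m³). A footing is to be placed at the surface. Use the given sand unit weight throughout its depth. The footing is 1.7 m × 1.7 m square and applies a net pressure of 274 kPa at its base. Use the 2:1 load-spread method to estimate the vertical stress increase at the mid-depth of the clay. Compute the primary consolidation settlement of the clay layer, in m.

Mid-depth of clay below the ground surface: z = 2.2 + 5.6/2 = 5 m.
Total vertical stress at mid-clay: σ_v = 19.6×2.2 + 17.3×2.8 = 91.56 kPa.
Pore pressure: u = 9.81×(5 − 0) = 49.05 kPa.
Initial effective stress: σ'_0 = σ_v − u = 91.56 − 49.05 = 42.51 kPa.
Stress increase at mid-clay by the 2:1 spreading method:
Δσ = qBL/((B+z)(L+z)) = 274×1.7×1.7/((1.7+5)(1.7+5)) = 17.64 kPa
Final effective stress: σ'_f = σ'_0 + Δσ = 42.51 + 17.64 = 60.15 kPa.
Normally consolidated clay, so the full stress increment lies on the virgin compression line:
S_c = C_c·H/(1+e₀)·log₁₀(σ'_f/σ'_0) = 0.32×5.6/(1+0.84)×log₁₀(60.15/42.51)
    = 0.97391 × 0.15074 = 0.1468 m

S_c ≈ 0.147 m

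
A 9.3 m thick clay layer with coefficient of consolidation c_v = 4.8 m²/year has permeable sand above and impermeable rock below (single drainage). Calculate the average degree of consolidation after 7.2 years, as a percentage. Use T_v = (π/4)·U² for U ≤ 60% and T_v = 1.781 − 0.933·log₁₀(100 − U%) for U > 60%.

Drainage path length: H_d = H = 9.3 m (single drainage).
T_v = c_v·t/H_d² = 4.8×7.2/9.3² = 0.39958.
T_v = 0.39958 corresponds to the U > 60% branch:
U = 1 − 10^((1.781 − T_v)/0.933)/100 = 0.6976

U ≈ 69.8 %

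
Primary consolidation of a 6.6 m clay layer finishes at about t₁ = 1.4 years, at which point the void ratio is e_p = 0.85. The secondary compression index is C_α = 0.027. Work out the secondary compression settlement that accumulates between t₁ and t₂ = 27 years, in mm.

Secondary compression: S_s = C_α·H/(1+e_p)·log₁₀(t₂/t₁)
S_s = 0.027×6.6/(1+0.85)×log₁₀(27/1.4)
    = 0.09632 × 1.285 = 0.1238 m

S_s ≈ 124 mm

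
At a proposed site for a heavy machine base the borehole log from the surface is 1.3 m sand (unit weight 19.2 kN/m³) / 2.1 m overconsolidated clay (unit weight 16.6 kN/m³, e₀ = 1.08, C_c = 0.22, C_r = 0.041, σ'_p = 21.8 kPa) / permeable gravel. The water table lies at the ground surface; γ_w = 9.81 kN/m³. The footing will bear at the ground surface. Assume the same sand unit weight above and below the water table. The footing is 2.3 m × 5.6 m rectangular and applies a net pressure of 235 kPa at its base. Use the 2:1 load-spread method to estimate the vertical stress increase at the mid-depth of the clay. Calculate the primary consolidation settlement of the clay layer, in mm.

Mid-depth of clay below the ground surface: z = 1.3 + 2.1/2 = 2.35 m.
Total vertical stress at mid-clay: σ_v = 19.2×1.3 + 16.6×1.05 = 42.39 kPa.
Pore pressure: u = 9.81×(2.35 − 0) = 23.054 kPa.
Initial effective stress: σ'_0 = σ_v − u = 42.39 − 23.054 = 19.336 kPa.
Stress increase at mid-clay by the 2:1 spreading method:
Δσ = qBL/((B+z)(L+z)) = 235×2.3×5.6/((2.3+2.35)(5.6+2.35)) = 81.877 kPa
Final effective stress: σ'_f = 19.336 + 81.877 = 101.21 kPa.
σ'_f = 101.21 > σ'_p = 21.8 kPa, so the stress path crosses the preconsolidation pressure — recompression up to σ'_p, then virgin compression beyond:
S_c = H/(1+e₀)·[C_r·log₁₀(σ'_p/σ'_0) + C_c·log₁₀(σ'_f/σ'_p)]
    = 2.1/2.08 × [0.041×log₁₀(21.8/19.336) + 0.22×log₁₀(101.21/21.8)]
    = 1.0096 × [0.0021357 + 0.14669] = 0.1503 m

S_c ≈ 150 mm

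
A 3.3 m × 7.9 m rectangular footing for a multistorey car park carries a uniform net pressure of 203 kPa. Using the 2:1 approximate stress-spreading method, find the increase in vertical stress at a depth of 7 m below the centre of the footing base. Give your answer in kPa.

By the 2:1 method the load spreads at 1 horizontal : 2 vertical, so at depth z the loaded area has grown by z in each plan dimension:
Δσ = qBL/((B+z)(L+z)) = 203×3.3×7.9/((3.3+7)(7.9+7)) = 34.484 kPa

Δσ_z ≈ 34.5 kPa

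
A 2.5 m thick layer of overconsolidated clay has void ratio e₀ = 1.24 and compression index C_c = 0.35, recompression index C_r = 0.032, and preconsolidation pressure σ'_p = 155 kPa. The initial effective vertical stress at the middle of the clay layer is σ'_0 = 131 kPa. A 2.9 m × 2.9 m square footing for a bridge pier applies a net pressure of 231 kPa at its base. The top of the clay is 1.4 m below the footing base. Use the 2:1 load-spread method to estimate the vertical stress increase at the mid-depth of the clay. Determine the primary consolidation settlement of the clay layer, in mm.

Mid-depth of clay below the footing base: z = 1.4 + 2.5/2 = 2.65 m.
Stress increase at mid-clay by the 2:1 spreading method:
Δσ = qBL/((B+z)(L+z)) = 231×2.9×2.9/((2.9+2.65)(2.9+2.65)) = 63.07 kPa
Final effective stress: σ'_f = 131 + 63.07 = 194.07 kPa.
σ'_f = 194.07 > σ'_p = 155 kPa, so the stress path crosses the preconsolidation pressure — recompression up to σ'_p, then virgin compression beyond:
S_c = H/(1+e₀)·[C_r·log₁₀(σ'_p/σ'_0) + C_c·log₁₀(σ'_f/σ'_p)]
    = 2.5/2.24 × [0.032×log₁₀(155/131) + 0.35×log₁₀(194.07/155)]
    = 1.1161 × [0.0023379 + 0.034169] = 0.04075 m

S_c ≈ 40.7 mm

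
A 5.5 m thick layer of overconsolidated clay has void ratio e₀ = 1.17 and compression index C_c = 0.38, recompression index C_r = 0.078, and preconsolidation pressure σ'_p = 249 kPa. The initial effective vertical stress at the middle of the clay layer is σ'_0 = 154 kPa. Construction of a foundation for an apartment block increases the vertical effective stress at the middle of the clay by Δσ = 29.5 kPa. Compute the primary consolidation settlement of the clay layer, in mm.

Final effective stress: σ'_f = 154 + 29.5 = 183.5 kPa.
σ'_f = 183.5 ≤ σ'_p = 249 kPa, so the clay remains overconsolidated and only the recompression index applies:
S_c = C_r·H/(1+e₀)·log₁₀(σ'_f/σ'_0) = 0.078×5.5/2.17×log₁₀(183.5/154)
    = 0.1977 × 0.076115 = 0.01505 m

S_c ≈ 15 mm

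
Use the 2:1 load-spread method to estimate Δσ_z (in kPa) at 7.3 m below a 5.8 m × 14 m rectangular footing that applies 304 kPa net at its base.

Δσ_z ≈ 88.5 kPa

By the 2:1 method the load spreads at 1 horizontal : 2 vertical, so at depth z the loaded area has grown by z in each plan dimension:
Δσ = qBL/((B+z)(L+z)) = 304×5.8×14/((5.8+7.3)(14+7.3)) = 88.466 kPa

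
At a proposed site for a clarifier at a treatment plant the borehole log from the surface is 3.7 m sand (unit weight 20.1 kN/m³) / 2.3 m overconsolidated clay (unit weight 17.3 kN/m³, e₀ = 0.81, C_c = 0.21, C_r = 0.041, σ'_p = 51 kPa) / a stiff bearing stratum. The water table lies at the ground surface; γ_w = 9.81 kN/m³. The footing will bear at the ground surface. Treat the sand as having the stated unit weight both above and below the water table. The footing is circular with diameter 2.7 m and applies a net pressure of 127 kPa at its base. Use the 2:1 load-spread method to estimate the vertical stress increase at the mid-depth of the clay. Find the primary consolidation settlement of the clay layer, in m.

Mid-depth of clay below the ground surface: z = 3.7 + 2.3/2 = 4.85 m.
Total vertical stress at mid-clay: σ_v = 20.1×3.7 + 17.3×1.15 = 94.265 kPa.
Pore pressure: u = 9.81×(4.85 − 0) = 47.578 kPa.
Initial effective stress: σ'_0 = σ_v − u = 94.265 − 47.578 = 46.687 kPa.
Stress increase at mid-clay by the 2:1 spreading method:
Δσ ≈ qD²/(D+z)² = 127×2.7²/(2.7+4.85)² = 16.242 kPa
Final effective stress: σ'_f = 46.687 + 16.242 = 62.929 kPa.
σ'_f = 62.929 > σ'_p = 51 kPa, so the stress path crosses the preconsolidation pressure — recompression up to σ'_p, then virgin compression beyond:
S_c = H/(1+e₀)·[C_r·log₁₀(σ'_p/σ'_0) + C_c·log₁₀(σ'_f/σ'_p)]
    = 2.3/1.81 × [0.041×log₁₀(51/46.687) + 0.21×log₁₀(62.929/51)]
    = 1.2707 × [0.0015733 + 0.019169] = 0.02636 m

S_c ≈ 0.0264 m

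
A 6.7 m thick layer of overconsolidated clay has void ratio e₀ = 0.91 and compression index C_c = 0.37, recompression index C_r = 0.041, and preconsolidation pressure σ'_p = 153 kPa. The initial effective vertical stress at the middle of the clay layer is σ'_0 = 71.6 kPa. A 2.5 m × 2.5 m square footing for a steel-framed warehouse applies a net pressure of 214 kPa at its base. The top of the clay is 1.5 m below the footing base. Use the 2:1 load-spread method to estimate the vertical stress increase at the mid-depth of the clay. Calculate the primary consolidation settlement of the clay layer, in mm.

Mid-depth of clay below the footing base: z = 1.5 + 6.7/2 = 4.85 m.
Stress increase at mid-clay by the 2:1 spreading method:
Δσ = qBL/((B+z)(L+z)) = 214×2.5×2.5/((2.5+4.85)(2.5+4.85)) = 24.758 kPa
Final effective stress: σ'_f = 71.6 + 24.758 = 96.358 kPa.
σ'_f = 96.358 ≤ σ'_p = 153 kPa, so the clay remains overconsolidated and only the recompression index applies:
S_c = C_r·H/(1+e₀)·log₁₀(σ'_f/σ'_0) = 0.041×6.7/1.91×log₁₀(96.358/71.6)
    = 0.14382 × 0.12897 = 0.01855 m

S_c ≈ 18.5 mm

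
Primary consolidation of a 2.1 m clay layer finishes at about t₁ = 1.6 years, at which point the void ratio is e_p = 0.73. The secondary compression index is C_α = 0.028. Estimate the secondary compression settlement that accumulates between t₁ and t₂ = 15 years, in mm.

Secondary compression: S_s = C_α·H/(1+e_p)·log₁₀(t₂/t₁)
S_s = 0.028×2.1/(1+0.73)×log₁₀(15/1.6)
    = 0.03399 × 0.972 = 0.03304 m

S_s ≈ 33 mm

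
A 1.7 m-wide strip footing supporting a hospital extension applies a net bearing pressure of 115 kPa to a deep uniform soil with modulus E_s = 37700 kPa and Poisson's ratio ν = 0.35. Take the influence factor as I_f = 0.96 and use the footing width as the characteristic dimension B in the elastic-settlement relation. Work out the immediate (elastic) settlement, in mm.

S_e ≈ 4.37 mm

Immediate (elastic) settlement: S_e = q·B·(1−ν²)/E_s · I_f.
S_e = 115 × 1.7 × (1 − 0.35²) / 37700 × 0.96
    = 115 × 1.7 × 0.8775 / 37700 × 0.96
    = 0.004368 m = 4.368 mm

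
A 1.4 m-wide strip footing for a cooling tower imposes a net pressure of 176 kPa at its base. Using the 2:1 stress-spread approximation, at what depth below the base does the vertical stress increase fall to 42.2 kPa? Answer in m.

z ≈ 4.44 m

2:1 spreading — at depth z the loaded area has grown by z in each plan dimension:
qB/(B+z) = Δσ_z ⇒ z = qB/Δσ_z − B = 176×1.4/42.2 − 1.4 = 4.439 m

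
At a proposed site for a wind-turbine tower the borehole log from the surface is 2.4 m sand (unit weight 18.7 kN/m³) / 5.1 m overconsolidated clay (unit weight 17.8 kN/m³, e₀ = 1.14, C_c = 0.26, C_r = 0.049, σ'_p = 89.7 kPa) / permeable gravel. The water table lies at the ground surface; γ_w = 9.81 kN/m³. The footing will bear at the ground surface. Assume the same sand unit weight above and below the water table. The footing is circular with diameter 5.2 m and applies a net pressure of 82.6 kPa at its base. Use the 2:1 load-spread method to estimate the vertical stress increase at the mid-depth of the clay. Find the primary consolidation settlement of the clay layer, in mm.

S_c ≈ 21.2 mm

Mid-depth of clay below the ground surface: z = 2.4 + 5.1/2 = 4.95 m.
Total vertical stress at mid-clay: σ_v = 18.7×2.4 + 17.8×2.55 = 90.27 kPa.
Pore pressure: u = 9.81×(4.95 − 0) = 48.56 kPa.
Initial effective stress: σ'_0 = σ_v − u = 90.27 − 48.56 = 41.71 kPa.
Stress increase at mid-clay by the 2:1 spreading method:
Δσ ≈ qD²/(D+z)² = 82.6×5.2²/(5.2+4.95)² = 21.68 kPa
Final effective stress: σ'_f = 41.71 + 21.68 = 63.39 kPa.
σ'_f = 63.39 ≤ σ'_p = 89.7 kPa, so the clay remains overconsolidated and only the recompression index applies:
S_c = C_r·H/(1+e₀)·log₁₀(σ'_f/σ'_0) = 0.049×5.1/2.14×log₁₀(63.39/41.71)
    = 0.11678 × 0.18178 = 0.02123 m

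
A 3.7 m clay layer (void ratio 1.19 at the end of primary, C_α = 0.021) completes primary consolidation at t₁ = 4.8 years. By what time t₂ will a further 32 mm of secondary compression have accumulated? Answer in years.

t₂ ≈ 38.3 years

S_s = C_α·H/(1+e_p)·log₁₀(t₂/t₁) ⇒ log₁₀(t₂/t₁) = S_s·(1+e_p)/(C_α·H).
log₁₀(t₂/t₁) = 0.032 × (1+1.19) / (0.021×3.7) = 0.9019
t₂ = t₁ × 10^0.9019 = 4.8 × 7.979 = 38.3 years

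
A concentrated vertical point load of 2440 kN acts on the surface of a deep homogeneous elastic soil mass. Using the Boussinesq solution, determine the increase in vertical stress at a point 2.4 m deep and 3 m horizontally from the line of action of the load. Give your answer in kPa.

Boussinesq vertical stress below a point load on an elastic half-space:
Δσ_z = 3P/(2πz²) · [1 + (r/z)²]^(−5/2)
r/z = 3/2.4 = 1.25; [1+(r/z)²]^(−5/2) = 0.095135.
Δσ_z = 3×2440/(2π×2.4²) × 0.095135 = 202.26 × 0.095135 = 19.24 kPa

Δσ_z ≈ 19.2 kPa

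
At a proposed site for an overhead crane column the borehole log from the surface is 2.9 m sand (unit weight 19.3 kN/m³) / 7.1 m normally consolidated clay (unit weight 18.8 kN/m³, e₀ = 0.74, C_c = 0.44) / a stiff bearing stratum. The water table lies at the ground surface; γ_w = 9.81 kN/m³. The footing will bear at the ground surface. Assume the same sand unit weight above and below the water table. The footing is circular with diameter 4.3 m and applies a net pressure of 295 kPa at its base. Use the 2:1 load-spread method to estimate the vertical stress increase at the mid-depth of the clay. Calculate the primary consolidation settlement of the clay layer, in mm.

S_c ≈ 456 mm

Mid-depth of clay below the ground surface: z = 2.9 + 7.1/2 = 6.45 m.
Total vertical stress at mid-clay: σ_v = 19.3×2.9 + 18.8×3.55 = 122.71 kPa.
Pore pressure: u = 9.81×(6.45 − 0) = 63.275 kPa.
Initial effective stress: σ'_0 = σ_v − u = 122.71 − 63.275 = 59.435 kPa.
Stress increase at mid-clay by the 2:1 spreading method:
Δσ ≈ qD²/(D+z)² = 295×4.3²/(4.3+6.45)² = 47.2 kPa
Final effective stress: σ'_f = σ'_0 + Δσ = 59.435 + 47.2 = 106.64 kPa.
Normally consolidated clay, so the full stress increment lies on the virgin compression line:
S_c = C_c·H/(1+e₀)·log₁₀(σ'_f/σ'_0) = 0.44×7.1/(1+0.74)×log₁₀(106.64/59.435)
    = 1.7954 × 0.25388 = 0.4558 m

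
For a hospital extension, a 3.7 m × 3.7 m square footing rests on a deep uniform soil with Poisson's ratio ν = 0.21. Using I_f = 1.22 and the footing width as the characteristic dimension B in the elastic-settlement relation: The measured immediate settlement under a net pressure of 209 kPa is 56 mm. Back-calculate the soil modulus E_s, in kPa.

S_e = q·B·(1−ν²)/E_s · I_f  ⇒  E_s = q·B·(1−ν²)·I_f / S_e.
E_s = 209 × 3.7 × 0.9559 × 1.22 / 0.056 = 16100 kPa

E_s ≈ 16100 kPa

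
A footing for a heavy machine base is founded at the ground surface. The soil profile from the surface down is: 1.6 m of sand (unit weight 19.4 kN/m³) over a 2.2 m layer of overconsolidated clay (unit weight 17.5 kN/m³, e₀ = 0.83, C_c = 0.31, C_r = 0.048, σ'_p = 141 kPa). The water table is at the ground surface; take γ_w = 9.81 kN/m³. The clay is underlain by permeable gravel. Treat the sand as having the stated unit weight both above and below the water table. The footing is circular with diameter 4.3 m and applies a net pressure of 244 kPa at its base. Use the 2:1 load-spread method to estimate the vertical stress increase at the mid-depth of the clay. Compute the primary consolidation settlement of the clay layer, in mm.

S_c ≈ 39.7 mm

Mid-depth of clay below the ground surface: z = 1.6 + 2.2/2 = 2.7 m.
Total vertical stress at mid-clay: σ_v = 19.4×1.6 + 17.5×1.1 = 50.29 kPa.
Pore pressure: u = 9.81×(2.7 − 0) = 26.487 kPa.
Initial effective stress: σ'_0 = σ_v − u = 50.29 − 26.487 = 23.803 kPa.
Stress increase at mid-clay by the 2:1 spreading method:
Δσ ≈ qD²/(D+z)² = 244×4.3²/(4.3+2.7)² = 92.073 kPa
Final effective stress: σ'_f = 23.803 + 92.073 = 115.88 kPa.
σ'_f = 115.88 ≤ σ'_p = 141 kPa, so the clay remains overconsolidated and only the recompression index applies:
S_c = C_r·H/(1+e₀)·log₁₀(σ'_f/σ'_0) = 0.048×2.2/1.83×log₁₀(115.88/23.803)
    = 0.057706 × 0.68738 = 0.03967 m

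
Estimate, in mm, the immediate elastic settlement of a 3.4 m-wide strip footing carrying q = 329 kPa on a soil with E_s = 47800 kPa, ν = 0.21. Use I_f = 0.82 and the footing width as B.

S_e ≈ 18.3 mm

Immediate (elastic) settlement: S_e = q·B·(1−ν²)/E_s · I_f.
S_e = 329 × 3.4 × (1 − 0.21²) / 47800 × 0.82
    = 329 × 3.4 × 0.9559 / 47800 × 0.82
    = 0.01834 m = 18.34 mm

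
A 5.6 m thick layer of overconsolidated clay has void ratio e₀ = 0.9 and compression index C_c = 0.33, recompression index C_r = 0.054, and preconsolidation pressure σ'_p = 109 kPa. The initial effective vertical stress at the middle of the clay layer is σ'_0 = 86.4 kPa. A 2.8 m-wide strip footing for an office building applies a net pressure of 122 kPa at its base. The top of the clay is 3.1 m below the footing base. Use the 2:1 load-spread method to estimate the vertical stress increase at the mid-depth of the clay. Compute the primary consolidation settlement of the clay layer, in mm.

Mid-depth of clay below the footing base: z = 3.1 + 5.6/2 = 5.9 m.
Stress increase at mid-clay by the 2:1 spreading method:
Δσ = qB/(B+z) = 122×2.8/(2.8+5.9) = 39.264 kPa
Final effective stress: σ'_f = 86.4 + 39.264 = 125.66 kPa.
σ'_f = 125.66 > σ'_p = 109 kPa, so the stress path crosses the preconsolidation pressure — recompression up to σ'_p, then virgin compression beyond:
S_c = H/(1+e₀)·[C_r·log₁₀(σ'_p/σ'_0) + C_c·log₁₀(σ'_f/σ'_p)]
    = 5.6/1.9 × [0.054×log₁₀(109/86.4) + 0.33×log₁₀(125.66/109)]
    = 2.9474 × [0.0054493 + 0.020384] = 0.07614 m

S_c ≈ 76.1 mm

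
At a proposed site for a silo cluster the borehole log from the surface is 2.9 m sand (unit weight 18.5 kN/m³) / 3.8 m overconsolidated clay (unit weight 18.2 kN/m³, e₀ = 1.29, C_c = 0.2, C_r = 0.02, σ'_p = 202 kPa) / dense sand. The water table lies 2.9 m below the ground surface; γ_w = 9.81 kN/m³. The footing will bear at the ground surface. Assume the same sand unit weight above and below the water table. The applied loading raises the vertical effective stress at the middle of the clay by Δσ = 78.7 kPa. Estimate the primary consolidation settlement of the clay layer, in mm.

S_c ≈ 10.9 mm

Mid-depth of clay below the ground surface: z = 2.9 + 3.8/2 = 4.8 m.
Total vertical stress at mid-clay: σ_v = 18.5×2.9 + 18.2×1.9 = 88.23 kPa.
Pore pressure: u = 9.81×(4.8 − 2.9) = 18.639 kPa.
Initial effective stress: σ'_0 = σ_v − u = 88.23 − 18.639 = 69.591 kPa.
Final effective stress: σ'_f = 69.591 + 78.7 = 148.29 kPa.
σ'_f = 148.29 ≤ σ'_p = 202 kPa, so the clay remains overconsolidated and only the recompression index applies:
S_c = C_r·H/(1+e₀)·log₁₀(σ'_f/σ'_0) = 0.02×3.8/2.29×log₁₀(148.29/69.591)
    = 0.033188 × 0.32856 = 0.0109 m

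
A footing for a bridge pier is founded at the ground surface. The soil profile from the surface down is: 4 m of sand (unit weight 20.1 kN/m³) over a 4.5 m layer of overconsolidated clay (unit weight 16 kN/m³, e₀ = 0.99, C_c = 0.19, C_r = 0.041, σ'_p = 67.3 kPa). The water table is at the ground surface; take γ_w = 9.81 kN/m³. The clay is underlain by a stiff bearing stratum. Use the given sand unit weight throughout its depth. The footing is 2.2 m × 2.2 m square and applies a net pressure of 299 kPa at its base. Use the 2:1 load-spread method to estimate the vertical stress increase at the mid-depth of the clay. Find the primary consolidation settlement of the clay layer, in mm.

S_c ≈ 29.2 mm

Mid-depth of clay below the ground surface: z = 4 + 4.5/2 = 6.25 m.
Total vertical stress at mid-clay: σ_v = 20.1×4 + 16×2.25 = 116.4 kPa.
Pore pressure: u = 9.81×(6.25 − 0) = 61.312 kPa.
Initial effective stress: σ'_0 = σ_v − u = 116.4 − 61.312 = 55.088 kPa.
Stress increase at mid-clay by the 2:1 spreading method:
Δσ = qBL/((B+z)(L+z)) = 299×2.2×2.2/((2.2+6.25)(2.2+6.25)) = 20.268 kPa
Final effective stress: σ'_f = 55.088 + 20.268 = 75.356 kPa.
σ'_f = 75.356 > σ'_p = 67.3 kPa, so the stress path crosses the preconsolidation pressure — recompression up to σ'_p, then virgin compression beyond:
S_c = H/(1+e₀)·[C_r·log₁₀(σ'_p/σ'_0) + C_c·log₁₀(σ'_f/σ'_p)]
    = 4.5/1.99 × [0.041×log₁₀(67.3/55.088) + 0.19×log₁₀(75.356/67.3)]
    = 2.2613 × [0.0035653 + 0.0093295] = 0.02916 m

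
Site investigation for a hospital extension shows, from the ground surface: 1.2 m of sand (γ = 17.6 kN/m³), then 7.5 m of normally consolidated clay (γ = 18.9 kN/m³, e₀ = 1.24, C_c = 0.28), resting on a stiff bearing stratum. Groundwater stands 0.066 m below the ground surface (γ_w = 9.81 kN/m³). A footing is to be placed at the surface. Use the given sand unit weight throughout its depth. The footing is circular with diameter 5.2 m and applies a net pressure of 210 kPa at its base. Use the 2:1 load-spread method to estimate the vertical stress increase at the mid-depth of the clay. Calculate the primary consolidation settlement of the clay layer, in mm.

Mid-depth of clay below the ground surface: z = 1.2 + 7.5/2 = 4.95 m.
Total vertical stress at mid-clay: σ_v = 17.6×1.2 + 18.9×3.75 = 91.995 kPa.
Pore pressure: u = 9.81×(4.95 − 0.066) = 47.912 kPa.
Initial effective stress: σ'_0 = σ_v − u = 91.995 − 47.912 = 44.083 kPa.
Stress increase at mid-clay by the 2:1 spreading method:
Δσ ≈ qD²/(D+z)² = 210×5.2²/(5.2+4.95)² = 55.118 kPa
Final effective stress: σ'_f = σ'_0 + Δσ = 44.083 + 55.118 = 99.201 kPa.
Normally consolidated clay, so the full stress increment lies on the virgin compression line:
S_c = C_c·H/(1+e₀)·log₁₀(σ'_f/σ'_0) = 0.28×7.5/(1+1.24)×log₁₀(99.201/44.083)
    = 0.9375 × 0.35224 = 0.3302 m

S_c ≈ 330 mm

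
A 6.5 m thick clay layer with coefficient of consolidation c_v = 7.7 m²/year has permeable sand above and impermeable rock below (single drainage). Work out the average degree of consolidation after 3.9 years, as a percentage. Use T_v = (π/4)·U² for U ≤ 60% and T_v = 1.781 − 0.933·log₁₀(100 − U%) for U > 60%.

U ≈ 86 %

Drainage path length: H_d = H = 6.5 m (single drainage).
T_v = c_v·t/H_d² = 7.7×3.9/6.5² = 0.71077.
T_v = 0.71077 corresponds to the U > 60% branch:
U = 1 − 10^((1.781 − T_v)/0.933)/100 = 0.8597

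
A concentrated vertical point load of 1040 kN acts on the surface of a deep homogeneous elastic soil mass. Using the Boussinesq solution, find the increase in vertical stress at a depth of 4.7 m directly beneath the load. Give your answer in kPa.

Δσ_z ≈ 22.5 kPa

Boussinesq vertical stress below a point load on an elastic half-space:
Δσ_z = 3P/(2πz²) · [1 + (r/z)²]^(−5/2)
r/z = 0/4.7 = 0; [1+(r/z)²]^(−5/2) = 1.
Δσ_z = 3×1040/(2π×4.7²) × 1 = 22.479 × 1 = 22.48 kPa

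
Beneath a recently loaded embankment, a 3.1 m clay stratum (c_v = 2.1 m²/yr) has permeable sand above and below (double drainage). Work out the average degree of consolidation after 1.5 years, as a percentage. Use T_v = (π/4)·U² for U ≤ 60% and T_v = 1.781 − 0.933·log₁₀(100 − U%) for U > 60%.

U ≈ 96.8 %

Drainage path length: H_d = H/2 = 1.55 m (double drainage).
T_v = c_v·t/H_d² = 2.1×1.5/1.55² = 1.3111.
T_v = 1.3111 corresponds to the U > 60% branch:
U = 1 − 10^((1.781 − T_v)/0.933)/100 = 0.9681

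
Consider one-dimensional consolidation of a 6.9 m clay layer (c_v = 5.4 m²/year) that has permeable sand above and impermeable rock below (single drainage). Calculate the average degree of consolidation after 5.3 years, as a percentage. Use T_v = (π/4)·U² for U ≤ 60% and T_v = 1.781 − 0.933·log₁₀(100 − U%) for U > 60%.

Drainage path length: H_d = H = 6.9 m (single drainage).
T_v = c_v·t/H_d² = 5.4×5.3/6.9² = 0.60113.
T_v = 0.60113 corresponds to the U > 60% branch:
U = 1 − 10^((1.781 − T_v)/0.933)/100 = 0.8161

U ≈ 81.6 %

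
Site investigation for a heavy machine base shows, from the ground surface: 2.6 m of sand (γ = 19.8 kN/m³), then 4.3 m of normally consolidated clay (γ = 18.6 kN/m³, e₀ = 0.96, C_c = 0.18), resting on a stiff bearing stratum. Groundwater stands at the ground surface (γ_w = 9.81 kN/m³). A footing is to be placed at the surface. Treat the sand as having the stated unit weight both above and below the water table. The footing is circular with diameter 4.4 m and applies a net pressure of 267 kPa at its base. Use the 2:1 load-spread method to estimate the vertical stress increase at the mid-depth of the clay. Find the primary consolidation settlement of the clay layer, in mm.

S_c ≈ 148 mm

Mid-depth of clay below the ground surface: z = 2.6 + 4.3/2 = 4.75 m.
Total vertical stress at mid-clay: σ_v = 19.8×2.6 + 18.6×2.15 = 91.47 kPa.
Pore pressure: u = 9.81×(4.75 − 0) = 46.598 kPa.
Initial effective stress: σ'_0 = σ_v − u = 91.47 − 46.598 = 44.872 kPa.
Stress increase at mid-clay by the 2:1 spreading method:
Δσ ≈ qD²/(D+z)² = 267×4.4²/(4.4+4.75)² = 61.741 kPa
Final effective stress: σ'_f = σ'_0 + Δσ = 44.872 + 61.741 = 106.61 kPa.
Normally consolidated clay, so the full stress increment lies on the virgin compression line:
S_c = C_c·H/(1+e₀)·log₁₀(σ'_f/σ'_0) = 0.18×4.3/(1+0.96)×log₁₀(106.61/44.872)
    = 0.3949 × 0.37582 = 0.1484 m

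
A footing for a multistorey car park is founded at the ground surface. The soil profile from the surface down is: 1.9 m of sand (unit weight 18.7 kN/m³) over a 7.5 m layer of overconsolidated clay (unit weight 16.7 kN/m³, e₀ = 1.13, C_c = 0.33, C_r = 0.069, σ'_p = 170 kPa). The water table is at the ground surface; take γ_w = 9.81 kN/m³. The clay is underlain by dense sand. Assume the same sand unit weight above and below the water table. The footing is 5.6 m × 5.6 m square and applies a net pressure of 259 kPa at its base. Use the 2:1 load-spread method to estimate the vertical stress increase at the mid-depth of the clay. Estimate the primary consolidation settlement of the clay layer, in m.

S_c ≈ 0.0968 m

Mid-depth of clay below the ground surface: z = 1.9 + 7.5/2 = 5.65 m.
Total vertical stress at mid-clay: σ_v = 18.7×1.9 + 16.7×3.75 = 98.155 kPa.
Pore pressure: u = 9.81×(5.65 − 0) = 55.427 kPa.
Initial effective stress: σ'_0 = σ_v − u = 98.155 − 55.427 = 42.728 kPa.
Stress increase at mid-clay by the 2:1 spreading method:
Δσ = qBL/((B+z)(L+z)) = 259×5.6×5.6/((5.6+5.65)(5.6+5.65)) = 64.176 kPa
Final effective stress: σ'_f = 42.728 + 64.176 = 106.9 kPa.
σ'_f = 106.9 ≤ σ'_p = 170 kPa, so the clay remains overconsolidated and only the recompression index applies:
S_c = C_r·H/(1+e₀)·log₁₀(σ'_f/σ'_0) = 0.069×7.5/2.13×log₁₀(106.9/42.728)
    = 0.24296 × 0.39827 = 0.09676 m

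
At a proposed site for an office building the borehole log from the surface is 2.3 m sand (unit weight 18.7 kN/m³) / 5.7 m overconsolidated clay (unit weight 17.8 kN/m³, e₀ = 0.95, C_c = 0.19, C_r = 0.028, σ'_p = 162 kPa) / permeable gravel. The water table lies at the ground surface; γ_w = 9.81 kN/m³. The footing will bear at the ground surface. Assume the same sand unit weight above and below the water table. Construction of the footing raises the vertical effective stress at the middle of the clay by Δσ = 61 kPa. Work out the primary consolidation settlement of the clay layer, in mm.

Mid-depth of clay below the ground surface: z = 2.3 + 5.7/2 = 5.15 m.
Total vertical stress at mid-clay: σ_v = 18.7×2.3 + 17.8×2.85 = 93.74 kPa.
Pore pressure: u = 9.81×(5.15 − 0) = 50.522 kPa.
Initial effective stress: σ'_0 = σ_v − u = 93.74 − 50.522 = 43.218 kPa.
Final effective stress: σ'_f = 43.218 + 61 = 104.22 kPa.
σ'_f = 104.22 ≤ σ'_p = 162 kPa, so the clay remains overconsolidated and only the recompression index applies:
S_c = C_r·H/(1+e₀)·log₁₀(σ'_f/σ'_0) = 0.028×5.7/1.95×log₁₀(104.22/43.218)
    = 0.081847 × 0.38229 = 0.03129 m

S_c ≈ 31.3 mm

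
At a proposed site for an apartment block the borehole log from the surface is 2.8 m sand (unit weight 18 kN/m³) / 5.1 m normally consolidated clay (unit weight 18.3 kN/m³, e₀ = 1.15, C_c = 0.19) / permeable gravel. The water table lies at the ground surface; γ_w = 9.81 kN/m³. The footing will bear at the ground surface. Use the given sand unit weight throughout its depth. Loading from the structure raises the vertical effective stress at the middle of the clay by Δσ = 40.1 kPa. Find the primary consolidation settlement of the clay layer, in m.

S_c ≈ 0.126 m

Mid-depth of clay below the ground surface: z = 2.8 + 5.1/2 = 5.35 m.
Total vertical stress at mid-clay: σ_v = 18×2.8 + 18.3×2.55 = 97.065 kPa.
Pore pressure: u = 9.81×(5.35 − 0) = 52.483 kPa.
Initial effective stress: σ'_0 = σ_v − u = 97.065 − 52.483 = 44.582 kPa.
Final effective stress: σ'_f = σ'_0 + Δσ = 44.582 + 40.1 = 84.682 kPa.
Normally consolidated clay, so the full stress increment lies on the virgin compression line:
S_c = C_c·H/(1+e₀)·log₁₀(σ'_f/σ'_0) = 0.19×5.1/(1+1.15)×log₁₀(84.682/44.582)
    = 0.4507 × 0.27863 = 0.1256 m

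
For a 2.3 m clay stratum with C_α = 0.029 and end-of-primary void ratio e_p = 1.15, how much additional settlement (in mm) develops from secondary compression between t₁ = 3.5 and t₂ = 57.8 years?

Secondary compression: S_s = C_α·H/(1+e_p)·log₁₀(t₂/t₁)
S_s = 0.029×2.3/(1+1.15)×log₁₀(57.8/3.5)
    = 0.03102 × 1.218 = 0.03778 m

S_s ≈ 37.8 mm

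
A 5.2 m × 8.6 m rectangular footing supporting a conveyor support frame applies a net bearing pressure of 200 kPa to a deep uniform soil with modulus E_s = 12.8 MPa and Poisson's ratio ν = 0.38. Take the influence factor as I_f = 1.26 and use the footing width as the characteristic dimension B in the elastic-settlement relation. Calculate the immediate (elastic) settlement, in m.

S_e ≈ 0.0876 m

Immediate (elastic) settlement: S_e = q·B·(1−ν²)/E_s · I_f.
E_s = 12.8 MPa = 12800 kPa.
S_e = 200 × 5.2 × (1 − 0.38²) / 12800 × 1.26
    = 200 × 5.2 × 0.8556 / 12800 × 1.26
    = 0.08759 m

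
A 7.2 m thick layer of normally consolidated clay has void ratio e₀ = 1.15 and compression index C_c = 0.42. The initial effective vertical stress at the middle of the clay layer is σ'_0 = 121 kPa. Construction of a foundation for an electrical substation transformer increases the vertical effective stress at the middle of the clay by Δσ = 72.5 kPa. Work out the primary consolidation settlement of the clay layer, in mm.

Final effective stress: σ'_f = σ'_0 + Δσ = 121 + 72.5 = 193.5 kPa.
Normally consolidated clay, so the full stress increment lies on the virgin compression line:
S_c = C_c·H/(1+e₀)·log₁₀(σ'_f/σ'_0) = 0.42×7.2/(1+1.15)×log₁₀(193.5/121)
    = 1.4065 × 0.2039 = 0.2868 m

S_c ≈ 287 mm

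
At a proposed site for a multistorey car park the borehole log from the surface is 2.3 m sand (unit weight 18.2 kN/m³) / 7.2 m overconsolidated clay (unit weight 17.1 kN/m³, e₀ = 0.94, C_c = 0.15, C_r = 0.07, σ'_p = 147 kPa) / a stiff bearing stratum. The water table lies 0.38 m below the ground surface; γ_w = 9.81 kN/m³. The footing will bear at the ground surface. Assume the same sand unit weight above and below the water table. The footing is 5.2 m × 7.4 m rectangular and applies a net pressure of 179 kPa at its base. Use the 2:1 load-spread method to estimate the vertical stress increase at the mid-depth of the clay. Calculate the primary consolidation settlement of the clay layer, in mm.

Mid-depth of clay below the ground surface: z = 2.3 + 7.2/2 = 5.9 m.
Total vertical stress at mid-clay: σ_v = 18.2×2.3 + 17.1×3.6 = 103.42 kPa.
Pore pressure: u = 9.81×(5.9 − 0.38) = 54.151 kPa.
Initial effective stress: σ'_0 = σ_v − u = 103.42 − 54.151 = 49.269 kPa.
Stress increase at mid-clay by the 2:1 spreading method:
Δσ = qBL/((B+z)(L+z)) = 179×5.2×7.4/((5.2+5.9)(7.4+5.9)) = 46.657 kPa
Final effective stress: σ'_f = 49.269 + 46.657 = 95.926 kPa.
σ'_f = 95.926 ≤ σ'_p = 147 kPa, so the clay remains overconsolidated and only the recompression index applies:
S_c = C_r·H/(1+e₀)·log₁₀(σ'_f/σ'_0) = 0.07×7.2/1.94×log₁₀(95.926/49.269)
    = 0.25979 × 0.28936 = 0.07517 m

S_c ≈ 75.2 mm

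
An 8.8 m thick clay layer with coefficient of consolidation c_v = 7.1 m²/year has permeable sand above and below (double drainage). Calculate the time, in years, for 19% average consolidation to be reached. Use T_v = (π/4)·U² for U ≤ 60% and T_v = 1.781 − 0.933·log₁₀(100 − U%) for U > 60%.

t ≈ 0.0773 years

Drainage path length: H_d = H/2 = 4.4 m (double drainage).
U ≤ 60%: T_v = (π/4)·U² = (π/4)×0.19² = 0.028353.
t = T_v·H_d²/c_v = 0.028353×4.4²/7.1 = 0.07731 years.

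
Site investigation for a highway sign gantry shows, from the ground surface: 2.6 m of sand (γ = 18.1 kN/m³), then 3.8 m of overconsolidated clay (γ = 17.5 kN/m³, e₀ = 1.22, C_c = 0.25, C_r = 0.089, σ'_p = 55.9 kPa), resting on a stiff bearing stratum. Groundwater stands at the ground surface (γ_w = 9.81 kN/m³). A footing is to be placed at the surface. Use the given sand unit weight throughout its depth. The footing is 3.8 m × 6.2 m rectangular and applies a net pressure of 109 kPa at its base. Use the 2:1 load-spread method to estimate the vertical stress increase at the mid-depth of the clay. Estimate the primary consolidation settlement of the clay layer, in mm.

S_c ≈ 57.1 mm

Mid-depth of clay below the ground surface: z = 2.6 + 3.8/2 = 4.5 m.
Total vertical stress at mid-clay: σ_v = 18.1×2.6 + 17.5×1.9 = 80.31 kPa.
Pore pressure: u = 9.81×(4.5 − 0) = 44.145 kPa.
Initial effective stress: σ'_0 = σ_v − u = 80.31 − 44.145 = 36.165 kPa.
Stress increase at mid-clay by the 2:1 spreading method:
Δσ = qBL/((B+z)(L+z)) = 109×3.8×6.2/((3.8+4.5)(6.2+4.5)) = 28.916 kPa
Final effective stress: σ'_f = 36.165 + 28.916 = 65.081 kPa.
σ'_f = 65.081 > σ'_p = 55.9 kPa, so the stress path crosses the preconsolidation pressure — recompression up to σ'_p, then virgin compression beyond:
S_c = H/(1+e₀)·[C_r·log₁₀(σ'_p/σ'_0) + C_c·log₁₀(σ'_f/σ'_p)]
    = 3.8/2.22 × [0.089×log₁₀(55.9/36.165) + 0.25×log₁₀(65.081/55.9)]
    = 1.7117 × [0.016832 + 0.016511] = 0.05707 m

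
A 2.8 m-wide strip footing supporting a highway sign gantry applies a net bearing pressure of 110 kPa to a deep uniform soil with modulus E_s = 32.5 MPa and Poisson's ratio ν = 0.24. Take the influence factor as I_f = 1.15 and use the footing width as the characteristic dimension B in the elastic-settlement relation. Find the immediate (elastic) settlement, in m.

Immediate (elastic) settlement: S_e = q·B·(1−ν²)/E_s · I_f.
E_s = 32.5 MPa = 32500 kPa.
S_e = 110 × 2.8 × (1 − 0.24²) / 32500 × 1.15
    = 110 × 2.8 × 0.9424 / 32500 × 1.15
    = 0.01027 m

S_e ≈ 0.0103 m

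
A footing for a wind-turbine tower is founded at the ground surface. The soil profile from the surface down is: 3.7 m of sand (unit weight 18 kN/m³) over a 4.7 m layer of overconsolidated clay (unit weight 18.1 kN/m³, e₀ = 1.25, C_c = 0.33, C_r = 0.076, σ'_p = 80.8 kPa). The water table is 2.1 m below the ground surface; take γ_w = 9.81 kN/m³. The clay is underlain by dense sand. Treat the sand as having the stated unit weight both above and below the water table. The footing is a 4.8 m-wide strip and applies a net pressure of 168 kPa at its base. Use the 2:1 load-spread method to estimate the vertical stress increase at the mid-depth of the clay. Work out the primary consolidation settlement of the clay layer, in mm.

Mid-depth of clay below the ground surface: z = 3.7 + 4.7/2 = 6.05 m.
Total vertical stress at mid-clay: σ_v = 18×3.7 + 18.1×2.35 = 109.14 kPa.
Pore pressure: u = 9.81×(6.05 − 2.1) = 38.75 kPa.
Initial effective stress: σ'_0 = σ_v − u = 109.14 − 38.75 = 70.39 kPa.
Stress increase at mid-clay by the 2:1 spreading method:
Δσ = qB/(B+z) = 168×4.8/(4.8+6.05) = 74.323 kPa
Final effective stress: σ'_f = 70.39 + 74.323 = 144.71 kPa.
σ'_f = 144.71 > σ'_p = 80.8 kPa, so the stress path crosses the preconsolidation pressure — recompression up to σ'_p, then virgin compression beyond:
S_c = H/(1+e₀)·[C_r·log₁₀(σ'_p/σ'_0) + C_c·log₁₀(σ'_f/σ'_p)]
    = 4.7/2.25 × [0.076×log₁₀(80.8/70.39) + 0.33×log₁₀(144.71/80.8)]
    = 2.0889 × [0.0045524 + 0.083519] = 0.184 m

S_c ≈ 184 mm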